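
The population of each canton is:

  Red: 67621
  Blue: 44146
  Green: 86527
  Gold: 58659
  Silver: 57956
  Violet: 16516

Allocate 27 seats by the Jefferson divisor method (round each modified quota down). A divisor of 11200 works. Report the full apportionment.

With modified divisor 11200: modified quotas Red 6.038, Blue 3.942, Green 7.726, Gold 5.237, Silver 5.175, Violet 1.475.
Rounding down: Red 6, Blue 3, Green 7, Gold 5, Silver 5, Violet 1 (total 27).

Red=6, Blue=3, Green=7, Gold=5, Silver=5, Violet=1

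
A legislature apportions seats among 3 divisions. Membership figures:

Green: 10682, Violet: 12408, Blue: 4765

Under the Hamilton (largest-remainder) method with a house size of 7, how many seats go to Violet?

3

Standard divisor: 27855 ÷ 7 ≈ 3979.286.
Standard quotas: Green 2.6844, Violet 3.1181, Blue 1.1975.
Lower quotas: Green 2, Violet 3, Blue 1 (sum 6, leaving 1 seat).
Remainders in descending order: Green 0.6844, Blue 0.1975, Violet 0.1181.
Largest remainder: Green receives the extra seat.
Violet receives 3.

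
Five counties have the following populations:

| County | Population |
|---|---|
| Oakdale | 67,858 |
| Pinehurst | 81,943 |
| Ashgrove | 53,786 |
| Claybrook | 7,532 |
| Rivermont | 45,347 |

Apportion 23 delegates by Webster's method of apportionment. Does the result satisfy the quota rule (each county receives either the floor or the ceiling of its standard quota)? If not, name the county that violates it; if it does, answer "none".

Standard quotas: Oakdale 6.086, Pinehurst 7.349, Ashgrove 4.824, Claybrook 0.675, Rivermont 4.067.
Webster allocation: Oakdale 6, Pinehurst 7, Ashgrove 5, Claybrook 1, Rivermont 4.
Every allocation lies between the lower and upper quota.

none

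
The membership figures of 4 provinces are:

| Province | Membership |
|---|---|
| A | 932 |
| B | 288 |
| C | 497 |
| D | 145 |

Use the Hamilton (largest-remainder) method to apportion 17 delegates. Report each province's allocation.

A 8; B 3; C 5; D 1

Standard divisor: 1862 ÷ 17 ≈ 109.529.
Standard quotas: A 8.509, B 2.629, C 4.538, D 1.324.
Lower quotas: A 8, B 2, C 4, D 1 (sum 15, leaving 2 seats).
Remainders in descending order: B 0.629, C 0.538, A 0.509, D 0.324.
Largest remainders: B, C receive the extra seats.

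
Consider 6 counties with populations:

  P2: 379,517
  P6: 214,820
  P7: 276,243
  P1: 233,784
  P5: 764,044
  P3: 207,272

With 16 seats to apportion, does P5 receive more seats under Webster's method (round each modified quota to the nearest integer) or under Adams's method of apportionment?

Webster

Webster: P2 3, P6 2, P7 2, P1 2, P5 6, P3 1.
Adams: P2 3, P6 2, P7 2, P1 2, P5 5, P3 2.
P5 gets 6 under Webster and 5 under Adams.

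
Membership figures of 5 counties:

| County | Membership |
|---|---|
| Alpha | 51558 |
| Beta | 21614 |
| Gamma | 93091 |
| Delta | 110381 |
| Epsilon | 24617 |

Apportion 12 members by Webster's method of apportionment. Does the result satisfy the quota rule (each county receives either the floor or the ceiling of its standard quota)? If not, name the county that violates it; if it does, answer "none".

Standard quotas: Alpha 2.054, Beta 0.861, Gamma 3.708, Delta 4.397, Epsilon 0.981.
Webster allocation: Alpha 2, Beta 1, Gamma 4, Delta 4, Epsilon 1.
Every allocation lies between the lower and upper quota.

none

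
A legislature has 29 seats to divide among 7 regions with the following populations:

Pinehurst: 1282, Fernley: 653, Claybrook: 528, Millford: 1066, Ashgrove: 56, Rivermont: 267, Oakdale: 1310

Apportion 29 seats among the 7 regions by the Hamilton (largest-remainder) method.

Pinehurst: 7, Fernley: 4, Claybrook: 3, Millford: 6, Ashgrove: 0, Rivermont: 2, Oakdale: 7

Total 5162; standard divisor 5162/29 = 178.
Standard quotas: Pinehurst 7.202, Fernley 3.669, Claybrook 2.966, Millford 5.989, Ashgrove 0.315, Rivermont 1.500, Oakdale 7.360.
Lower quotas: Pinehurst 7, Fernley 3, Claybrook 2, Millford 5, Ashgrove 0, Rivermont 1, Oakdale 7 (sum 25, leaving 4 seats).
Remainders in descending order: Millford 0.989, Claybrook 0.966, Fernley 0.669, Rivermont 0.500, Oakdale 0.360, Ashgrove 0.315, Pinehurst 0.202.
Largest remainders: Millford, Claybrook, Fernley, Rivermont receive the extra seats.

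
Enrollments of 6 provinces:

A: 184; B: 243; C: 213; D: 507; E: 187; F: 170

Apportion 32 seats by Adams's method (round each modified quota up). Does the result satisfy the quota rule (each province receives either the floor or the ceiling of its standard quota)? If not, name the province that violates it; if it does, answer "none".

none

Standard quotas: A 3.915, B 5.170, C 4.532, D 10.787, E 3.979, F 3.617.
Adams allocation: A 4, B 5, C 5, D 10, E 4, F 4.
Every allocation lies between the lower and upper quota.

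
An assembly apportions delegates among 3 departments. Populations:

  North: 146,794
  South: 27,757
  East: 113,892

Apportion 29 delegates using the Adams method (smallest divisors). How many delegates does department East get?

11

Standard divisor 288443/29 ≈ 9946.31; standard quotas: North 14.759, South 2.791, East 11.451.
Rounding up gives 15, 3, 12 = 30 seats, so the divisor must be adjusted.
With modified divisor 10400: modified quotas North 14.115, South 2.669, East 10.951.
Rounding up: North 15, South 3, East 11 (total 29).
East receives 11.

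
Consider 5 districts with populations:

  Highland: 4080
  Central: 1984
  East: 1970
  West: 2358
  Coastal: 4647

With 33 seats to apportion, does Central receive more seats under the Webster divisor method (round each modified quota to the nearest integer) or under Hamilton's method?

Webster: Highland 9, Central 4, East 4, West 5, Coastal 11.
Hamilton: Highland 9, Central 5, East 4, West 5, Coastal 10.
Central gets 4 under Webster and 5 under Hamilton.

Hamilton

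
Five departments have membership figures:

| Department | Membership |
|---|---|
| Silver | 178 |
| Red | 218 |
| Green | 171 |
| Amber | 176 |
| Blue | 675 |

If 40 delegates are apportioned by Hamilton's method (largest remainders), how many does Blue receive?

Standard divisor: 1418 ÷ 40 ≈ 35.45.
Standard quotas: Silver 5.021, Red 6.150, Green 4.824, Amber 4.965, Blue 19.041.
Lower quotas: Silver 5, Red 6, Green 4, Amber 4, Blue 19 (sum 38, leaving 2 seats).
Remainders in descending order: Amber 0.965, Green 0.824, Red 0.150, Blue 0.041, Silver 0.021.
Largest remainders: Amber, Green receive the extra seats.
Blue receives 19.

19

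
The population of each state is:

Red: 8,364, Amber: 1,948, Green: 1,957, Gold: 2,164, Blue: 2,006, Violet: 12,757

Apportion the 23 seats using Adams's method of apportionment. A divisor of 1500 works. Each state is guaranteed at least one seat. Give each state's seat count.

With modified divisor 1500: modified quotas Red 5.576, Amber 1.299, Green 1.305, Gold 1.443, Blue 1.337, Violet 8.505.
Rounding up: Red 6, Amber 2, Green 2, Gold 2, Blue 2, Violet 9 (total 23).

Red: 6, Amber: 2, Green: 2, Gold: 2, Blue: 2, Violet: 9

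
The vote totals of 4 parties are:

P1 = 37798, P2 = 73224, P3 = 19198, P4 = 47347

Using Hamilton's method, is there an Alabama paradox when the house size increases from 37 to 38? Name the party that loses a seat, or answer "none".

none

At 37 seats: P1 8, P2 15, P3 4, P4 10.
At 38 seats: P1 8, P2 16, P3 4, P4 10.
No party's allocation decreased.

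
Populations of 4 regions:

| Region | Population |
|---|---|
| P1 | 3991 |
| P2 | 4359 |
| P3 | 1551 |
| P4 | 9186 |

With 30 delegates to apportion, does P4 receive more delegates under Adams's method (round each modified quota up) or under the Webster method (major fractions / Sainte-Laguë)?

Adams: P1 6, P2 7, P3 3, P4 14.
Webster: P1 6, P2 7, P3 2, P4 15.
P4 gets 14 under Adams and 15 under Webster.

Webster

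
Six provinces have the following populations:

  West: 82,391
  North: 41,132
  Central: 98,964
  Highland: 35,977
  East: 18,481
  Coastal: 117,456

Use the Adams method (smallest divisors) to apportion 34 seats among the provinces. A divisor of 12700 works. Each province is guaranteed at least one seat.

With modified divisor 12700: modified quotas West 6.487, North 3.239, Central 7.792, Highland 2.833, East 1.455, Coastal 9.249.
Rounding up: West 7, North 4, Central 8, Highland 3, East 2, Coastal 10 (total 34).

West 7; North 4; Central 8; Highland 3; East 2; Coastal 10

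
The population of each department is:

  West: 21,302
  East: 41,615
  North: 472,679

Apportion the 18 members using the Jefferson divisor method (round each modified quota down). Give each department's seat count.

West: 0, East: 1, North: 17

Standard divisor 535596/18 ≈ 29755.333; standard quotas: West 0.716, East 1.399, North 15.886.
Rounding down gives 0, 1, 15 = 16 seats, so the divisor must be adjusted.
With modified divisor 27000: modified quotas West 0.789, East 1.541, North 17.507.
Rounding down: West 0, East 1, North 17 (total 18).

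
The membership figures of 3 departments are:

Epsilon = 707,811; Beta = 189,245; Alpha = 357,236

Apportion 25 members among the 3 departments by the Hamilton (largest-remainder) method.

Epsilon=14, Beta=4, Alpha=7

Standard divisor: 1254292 ÷ 25 ≈ 50171.68.
Standard quotas: Epsilon 14.1078, Beta 3.7719, Alpha 7.1203.
Lower quotas: Epsilon 14, Beta 3, Alpha 7 (sum 24, leaving 1 seat).
Remainders in descending order: Beta 0.7719, Alpha 0.1203, Epsilon 0.1078.
The surplus seat goes to Beta.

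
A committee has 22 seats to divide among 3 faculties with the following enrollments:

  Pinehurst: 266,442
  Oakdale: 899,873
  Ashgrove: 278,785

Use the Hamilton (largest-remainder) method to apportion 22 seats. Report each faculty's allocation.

Standard divisor: 1445100 ÷ 22 ≈ 65686.364.
Standard quotas: Pinehurst 4.0563, Oakdale 13.6995, Ashgrove 4.2442.
Lower quotas: Pinehurst 4, Oakdale 13, Ashgrove 4 (sum 21, leaving 1 seat).
Remainders in descending order: Oakdale 0.6995, Ashgrove 0.2442, Pinehurst 0.0563.
The surplus seat goes to Oakdale.

Pinehurst=4, Oakdale=14, Ashgrove=4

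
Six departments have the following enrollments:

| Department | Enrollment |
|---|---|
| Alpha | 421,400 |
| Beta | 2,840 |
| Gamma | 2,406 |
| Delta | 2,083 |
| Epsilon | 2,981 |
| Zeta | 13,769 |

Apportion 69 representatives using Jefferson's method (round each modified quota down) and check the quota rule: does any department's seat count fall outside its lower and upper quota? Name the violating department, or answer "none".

Standard quotas: Alpha 65.270, Beta 0.440, Gamma 0.373, Delta 0.323, Epsilon 0.462, Zeta 2.133.
Jefferson allocation: Alpha 67, Beta 0, Gamma 0, Delta 0, Epsilon 0, Zeta 2.
Alpha has quota 65.270 (lower 65, upper 66) but receives 67 — outside the quota interval.

Alpha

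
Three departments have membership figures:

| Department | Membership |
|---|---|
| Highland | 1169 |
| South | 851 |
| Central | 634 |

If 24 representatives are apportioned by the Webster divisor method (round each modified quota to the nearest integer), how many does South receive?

Standard divisor 2654/24 ≈ 110.583; standard quotas: Highland 10.571, South 7.696, Central 5.733.
Rounding to the nearest integer gives 11, 8, 6 = 25 seats, so the divisor must be adjusted.
With modified divisor 112: modified quotas Highland 10.438, South 7.598, Central 5.661.
Rounding to the nearest integer: Highland 10, South 8, Central 6 (total 24).
South receives 8.

8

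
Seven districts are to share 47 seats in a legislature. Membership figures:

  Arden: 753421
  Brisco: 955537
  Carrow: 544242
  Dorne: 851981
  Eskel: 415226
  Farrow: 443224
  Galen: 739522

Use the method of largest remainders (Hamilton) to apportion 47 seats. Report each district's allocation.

The standard divisor is 4703153/47 ≈ 100067.085.
Standard quotas: Arden 7.5292, Brisco 9.5490, Carrow 5.4388, Dorne 8.5141, Eskel 4.1495, Farrow 4.4293, Galen 7.3903.
Lower quotas: Arden 7, Brisco 9, Carrow 5, Dorne 8, Eskel 4, Farrow 4, Galen 7 (sum 44, leaving 3 seats).
Remainders in descending order: Brisco 0.5490, Arden 0.5292, Dorne 0.5141, Carrow 0.4388, Farrow 0.4293, Galen 0.3903, Eskel 0.1495.
Largest remainders: Brisco, Arden, Dorne receive the extra seats.

Arden 8, Brisco 10, Carrow 5, Dorne 9, Eskel 4, Farrow 4, Galen 7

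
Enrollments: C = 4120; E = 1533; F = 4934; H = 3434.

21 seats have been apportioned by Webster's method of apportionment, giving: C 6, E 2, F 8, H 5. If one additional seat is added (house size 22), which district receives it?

Priority for the next seat is population ÷ (current seats + 0.5).
Priorities: C 633.846, E 613.200, F 580.471, H 624.364.
Highest priority: C.

C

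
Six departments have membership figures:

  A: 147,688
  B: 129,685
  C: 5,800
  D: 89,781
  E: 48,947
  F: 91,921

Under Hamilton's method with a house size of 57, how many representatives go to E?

6

The standard divisor is 513822/57 ≈ 9014.421.
Standard quotas: A 16.3835, B 14.3864, C 0.6434, D 9.9597, E 5.4299, F 10.1971.
Lower quotas: A 16, B 14, C 0, D 9, E 5, F 10 (sum 54, leaving 3 seats).
Remainders in descending order: D 0.9597, C 0.6434, E 0.4299, B 0.3864, A 0.3835, F 0.1971.
Largest remainders: D, C, E receive the extra seats.
E receives 6.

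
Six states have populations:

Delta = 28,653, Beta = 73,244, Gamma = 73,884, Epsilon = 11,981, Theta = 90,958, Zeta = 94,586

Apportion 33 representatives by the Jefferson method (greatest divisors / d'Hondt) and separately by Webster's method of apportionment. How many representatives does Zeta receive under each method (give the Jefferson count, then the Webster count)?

Jefferson: Delta 2, Beta 6, Gamma 7, Epsilon 1, Theta 8, Zeta 9.
Webster: Delta 3, Beta 6, Gamma 7, Epsilon 1, Theta 8, Zeta 8.
Zeta gets 9 under Jefferson and 8 under Webster.

9 and 8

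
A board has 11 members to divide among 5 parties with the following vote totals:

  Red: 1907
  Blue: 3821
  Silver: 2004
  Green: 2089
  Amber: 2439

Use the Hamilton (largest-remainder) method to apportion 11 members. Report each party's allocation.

Standard divisor: 12260 ÷ 11 ≈ 1114.545.
Standard quotas: Red 1.711, Blue 3.428, Silver 1.798, Green 1.874, Amber 2.188.
Lower quotas: Red 1, Blue 3, Silver 1, Green 1, Amber 2 (sum 8, leaving 3 seats).
Remainders in descending order: Green 0.874, Silver 0.798, Red 0.711, Blue 0.428, Amber 0.188.
Largest remainders: Green, Silver, Red receive the extra seats.

Red: 2, Blue: 3, Silver: 2, Green: 2, Amber: 2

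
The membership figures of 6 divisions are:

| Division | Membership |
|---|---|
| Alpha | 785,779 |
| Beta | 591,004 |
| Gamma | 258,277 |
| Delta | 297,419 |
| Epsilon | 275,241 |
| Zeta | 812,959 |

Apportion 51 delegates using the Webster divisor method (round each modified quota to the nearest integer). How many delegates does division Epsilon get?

Standard divisor 3020679/51 ≈ 59229; standard quotas: Alpha 13.267, Beta 9.978, Gamma 4.361, Delta 5.022, Epsilon 4.647, Zeta 13.726.
Rounding to the nearest integer gives Alpha 13, Beta 10, Gamma 4, Delta 5, Epsilon 5, Zeta 14 — total 51, matching the house size, so no adjustment is needed.
Epsilon receives 5.

5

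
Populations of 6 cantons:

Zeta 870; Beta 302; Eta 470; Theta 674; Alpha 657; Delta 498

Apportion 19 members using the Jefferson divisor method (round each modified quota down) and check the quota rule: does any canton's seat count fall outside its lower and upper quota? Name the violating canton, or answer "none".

Standard quotas: Zeta 4.762, Beta 1.653, Eta 2.573, Theta 3.689, Alpha 3.596, Delta 2.726.
Jefferson allocation: Zeta 5, Beta 1, Eta 2, Theta 4, Alpha 4, Delta 3.
Every allocation lies between the lower and upper quota.

none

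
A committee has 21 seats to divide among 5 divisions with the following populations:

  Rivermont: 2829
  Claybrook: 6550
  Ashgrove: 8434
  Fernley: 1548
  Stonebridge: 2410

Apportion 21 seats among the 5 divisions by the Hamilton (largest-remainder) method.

Total 21771; standard divisor 21771/21 ≈ 1036.714.
Standard quotas: Rivermont 2.7288, Claybrook 6.3180, Ashgrove 8.1353, Fernley 1.4932, Stonebridge 2.3247.
Lower quotas: Rivermont 2, Claybrook 6, Ashgrove 8, Fernley 1, Stonebridge 2 (sum 19, leaving 2 seats).
Remainders in descending order: Rivermont 0.7288, Fernley 0.4932, Stonebridge 0.3247, Claybrook 0.3180, Ashgrove 0.1353.
The surplus seats go to Rivermont, Fernley.

Rivermont 3, Claybrook 6, Ashgrove 8, Fernley 2, Stonebridge 2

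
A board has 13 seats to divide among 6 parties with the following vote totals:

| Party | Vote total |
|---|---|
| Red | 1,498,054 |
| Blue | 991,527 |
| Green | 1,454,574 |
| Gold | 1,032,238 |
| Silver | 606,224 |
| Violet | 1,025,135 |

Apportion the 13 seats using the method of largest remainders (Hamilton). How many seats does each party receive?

Standard divisor: 6607752 ÷ 13 ≈ 508288.615.
Standard quotas: Red 2.9473, Blue 1.9507, Green 2.8617, Gold 2.0308, Silver 1.1927, Violet 2.0168.
Lower quotas: Red 2, Blue 1, Green 2, Gold 2, Silver 1, Violet 2 (sum 10, leaving 3 seats).
Remainders in descending order: Blue 0.9507, Red 0.9473, Green 0.8617, Silver 0.1927, Gold 0.0308, Violet 0.0168.
The surplus seats go to Blue, Red, Green.

Red 3; Blue 2; Green 3; Gold 2; Silver 1; Violet 2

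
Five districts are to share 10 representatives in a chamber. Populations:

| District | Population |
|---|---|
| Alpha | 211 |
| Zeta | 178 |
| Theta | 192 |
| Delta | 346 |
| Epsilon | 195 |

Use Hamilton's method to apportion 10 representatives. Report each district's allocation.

Standard divisor: 1122 ÷ 10 ≈ 112.2.
Standard quotas: Alpha 1.881, Zeta 1.586, Theta 1.711, Delta 3.084, Epsilon 1.738.
Lower quotas: Alpha 1, Zeta 1, Theta 1, Delta 3, Epsilon 1 (sum 7, leaving 3 seats).
Remainders in descending order: Alpha 0.881, Epsilon 0.738, Theta 0.711, Zeta 0.586, Delta 0.084.
Largest remainders: Alpha, Epsilon, Theta receive the extra seats.

Alpha: 2, Zeta: 1, Theta: 2, Delta: 3, Epsilon: 2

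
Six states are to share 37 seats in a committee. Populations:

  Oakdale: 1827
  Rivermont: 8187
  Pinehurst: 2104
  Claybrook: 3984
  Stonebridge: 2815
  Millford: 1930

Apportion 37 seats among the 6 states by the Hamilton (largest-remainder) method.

Standard divisor: 20847 ÷ 37 ≈ 563.432.
Standard quotas: Oakdale 3.2426, Rivermont 14.5306, Pinehurst 3.7343, Claybrook 7.0709, Stonebridge 4.9962, Millford 3.4254.
Lower quotas: Oakdale 3, Rivermont 14, Pinehurst 3, Claybrook 7, Stonebridge 4, Millford 3 (sum 34, leaving 3 seats).
Remainders in descending order: Stonebridge 0.9962, Pinehurst 0.7343, Rivermont 0.5306, Millford 0.4254, Oakdale 0.2426, Claybrook 0.0709.
The surplus seats go to Stonebridge, Pinehurst, Rivermont.

Oakdale=3; Rivermont=15; Pinehurst=4; Claybrook=7; Stonebridge=5; Millford=3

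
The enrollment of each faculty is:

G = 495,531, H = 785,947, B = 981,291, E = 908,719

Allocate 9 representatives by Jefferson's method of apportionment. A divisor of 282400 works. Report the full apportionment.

G: 1, H: 2, B: 3, E: 3

With modified divisor 282400: modified quotas G 1.755, H 2.783, B 3.475, E 3.218.
Rounding down: G 1, H 2, B 3, E 3 (total 9).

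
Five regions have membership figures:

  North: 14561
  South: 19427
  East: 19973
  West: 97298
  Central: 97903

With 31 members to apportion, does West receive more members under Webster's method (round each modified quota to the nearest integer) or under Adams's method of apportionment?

Webster

Webster: North 2, South 2, East 3, West 12, Central 12.
Adams: North 2, South 3, East 3, West 11, Central 12.
West gets 12 under Webster and 11 under Adams.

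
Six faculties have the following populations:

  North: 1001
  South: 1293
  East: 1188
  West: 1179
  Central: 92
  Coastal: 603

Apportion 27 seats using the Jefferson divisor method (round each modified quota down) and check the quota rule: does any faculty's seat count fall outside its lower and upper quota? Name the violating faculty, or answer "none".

none

Standard quotas: North 5.046, South 6.518, East 5.989, West 5.943, Central 0.464, Coastal 3.040.
Jefferson allocation: North 5, South 7, East 6, West 6, Central 0, Coastal 3.
Every allocation lies between the lower and upper quota.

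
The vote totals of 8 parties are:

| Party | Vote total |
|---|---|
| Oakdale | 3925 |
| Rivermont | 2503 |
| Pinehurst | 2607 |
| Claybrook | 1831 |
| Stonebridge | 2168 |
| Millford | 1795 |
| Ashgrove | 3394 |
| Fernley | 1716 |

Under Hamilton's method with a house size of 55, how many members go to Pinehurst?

7

Total 19939; standard divisor 19939/55 ≈ 362.527.
Standard quotas: Oakdale 10.827, Rivermont 6.904, Pinehurst 7.191, Claybrook 5.051, Stonebridge 5.980, Millford 4.951, Ashgrove 9.362, Fernley 4.733.
Lower quotas: Oakdale 10, Rivermont 6, Pinehurst 7, Claybrook 5, Stonebridge 5, Millford 4, Ashgrove 9, Fernley 4 (sum 50, leaving 5 seats).
Remainders in descending order: Stonebridge 0.980, Millford 0.951, Rivermont 0.904, Oakdale 0.827, Fernley 0.733, Ashgrove 0.362, Pinehurst 0.191, Claybrook 0.051.
The surplus seats go to Stonebridge, Millford, Rivermont, Oakdale, Fernley.
Pinehurst receives 7.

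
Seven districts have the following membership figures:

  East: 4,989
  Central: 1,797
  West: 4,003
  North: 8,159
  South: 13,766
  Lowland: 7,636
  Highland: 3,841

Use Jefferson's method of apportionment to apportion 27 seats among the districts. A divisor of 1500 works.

East 3, Central 1, West 2, North 5, South 9, Lowland 5, Highland 2

With modified divisor 1500: modified quotas East 3.326, Central 1.198, West 2.669, North 5.439, South 9.177, Lowland 5.091, Highland 2.561.
Rounding down: East 3, Central 1, West 2, North 5, South 9, Lowland 5, Highland 2 (total 27).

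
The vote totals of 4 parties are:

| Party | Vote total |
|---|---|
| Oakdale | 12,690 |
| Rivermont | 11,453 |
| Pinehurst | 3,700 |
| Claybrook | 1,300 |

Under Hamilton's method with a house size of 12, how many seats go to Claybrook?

1

Total 29143; standard divisor 29143/12 ≈ 2428.583.
Standard quotas: Oakdale 5.2253, Rivermont 4.7159, Pinehurst 1.5235, Claybrook 0.5353.
Lower quotas: Oakdale 5, Rivermont 4, Pinehurst 1, Claybrook 0 (sum 10, leaving 2 seats).
Remainders in descending order: Rivermont 0.7159, Claybrook 0.5353, Pinehurst 0.5235, Oakdale 0.2253.
The surplus seats go to Rivermont, Claybrook.
Claybrook receives 1.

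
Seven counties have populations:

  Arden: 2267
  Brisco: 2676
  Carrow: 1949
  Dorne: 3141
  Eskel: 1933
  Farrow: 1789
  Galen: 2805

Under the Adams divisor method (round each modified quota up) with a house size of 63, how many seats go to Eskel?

Standard divisor 16560/63 ≈ 262.857; standard quotas: Arden 8.624, Brisco 10.180, Carrow 7.415, Dorne 11.949, Eskel 7.354, Farrow 6.806, Galen 10.671.
Rounding up gives 9, 11, 8, 12, 8, 7, 11 = 66 seats, so the divisor must be adjusted.
With modified divisor 279.5: modified quotas Arden 8.111, Brisco 9.574, Carrow 6.973, Dorne 11.238, Eskel 6.916, Farrow 6.401, Galen 10.036.
Rounding up: Arden 9, Brisco 10, Carrow 7, Dorne 12, Eskel 7, Farrow 7, Galen 11 (total 63).
Eskel receives 7.

7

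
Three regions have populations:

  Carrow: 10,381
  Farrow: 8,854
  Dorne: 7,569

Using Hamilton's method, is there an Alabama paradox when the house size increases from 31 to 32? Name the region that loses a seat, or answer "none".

At 31 seats: Carrow 12, Farrow 10, Dorne 9.
At 32 seats: Carrow 12, Farrow 11, Dorne 9.
No region's allocation decreased.

none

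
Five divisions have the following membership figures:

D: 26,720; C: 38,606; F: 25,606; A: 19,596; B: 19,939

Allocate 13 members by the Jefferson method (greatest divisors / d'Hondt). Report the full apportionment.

D 3, C 4, F 2, A 2, B 2

Standard divisor 130467/13 ≈ 10035.923; standard quotas: D 2.662, C 3.847, F 2.551, A 1.953, B 1.987.
Rounding down gives 2, 3, 2, 1, 1 = 9 seats, so the divisor must be adjusted.
With modified divisor 8700: modified quotas D 3.071, C 4.437, F 2.943, A 2.252, B 2.292.
Rounding down: D 3, C 4, F 2, A 2, B 2 (total 13).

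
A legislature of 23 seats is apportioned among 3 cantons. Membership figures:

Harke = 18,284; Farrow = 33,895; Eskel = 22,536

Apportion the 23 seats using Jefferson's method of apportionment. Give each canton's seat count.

Harke: 5, Farrow: 11, Eskel: 7

Standard divisor 74715/23 ≈ 3248.478; standard quotas: Harke 5.628, Farrow 10.434, Eskel 6.937.
Rounding down gives 5, 10, 6 = 21 seats, so the divisor must be adjusted.
With modified divisor 3060: modified quotas Harke 5.975, Farrow 11.077, Eskel 7.365.
Rounding down: Harke 5, Farrow 11, Eskel 7 (total 23).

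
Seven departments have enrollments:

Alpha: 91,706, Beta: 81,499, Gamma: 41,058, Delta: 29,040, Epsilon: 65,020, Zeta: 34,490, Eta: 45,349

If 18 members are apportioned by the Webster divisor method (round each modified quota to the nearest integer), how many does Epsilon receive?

3

Standard divisor 388162/18 ≈ 21564.556; standard quotas: Alpha 4.253, Beta 3.779, Gamma 1.904, Delta 1.347, Epsilon 3.015, Zeta 1.599, Eta 2.103.
Rounding to the nearest integer gives Alpha 4, Beta 4, Gamma 2, Delta 1, Epsilon 3, Zeta 2, Eta 2 — total 18, matching the house size, so no adjustment is needed.
Epsilon receives 3.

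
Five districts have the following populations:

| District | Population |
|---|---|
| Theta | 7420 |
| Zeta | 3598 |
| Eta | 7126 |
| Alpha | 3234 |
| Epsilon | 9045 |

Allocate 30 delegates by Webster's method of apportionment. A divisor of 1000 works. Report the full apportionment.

With modified divisor 1000: modified quotas Theta 7.420, Zeta 3.598, Eta 7.126, Alpha 3.234, Epsilon 9.045.
Rounding to the nearest integer: Theta 7, Zeta 4, Eta 7, Alpha 3, Epsilon 9 (total 30).

Theta 7, Zeta 4, Eta 7, Alpha 3, Epsilon 9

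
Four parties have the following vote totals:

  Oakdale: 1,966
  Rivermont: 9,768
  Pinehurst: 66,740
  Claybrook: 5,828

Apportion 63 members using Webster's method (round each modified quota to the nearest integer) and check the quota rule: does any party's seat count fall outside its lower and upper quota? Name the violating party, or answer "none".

Standard quotas: Oakdale 1.469, Rivermont 7.300, Pinehurst 49.876, Claybrook 4.355.
Webster allocation: Oakdale 1, Rivermont 7, Pinehurst 51, Claybrook 4.
Pinehurst has quota 49.876 (lower 49, upper 50) but receives 51 — outside the quota interval.

Pinehurst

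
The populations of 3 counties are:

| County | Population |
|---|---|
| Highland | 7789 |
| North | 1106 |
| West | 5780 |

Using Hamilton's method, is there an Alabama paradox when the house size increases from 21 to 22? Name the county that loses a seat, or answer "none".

North

At 21 seats: Highland 11, North 2, West 8.
At 22 seats: Highland 12, North 1, West 9.
North drops from 2 to 1.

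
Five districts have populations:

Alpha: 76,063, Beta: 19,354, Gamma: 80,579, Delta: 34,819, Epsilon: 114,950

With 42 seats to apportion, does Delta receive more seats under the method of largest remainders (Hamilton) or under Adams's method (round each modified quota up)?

Hamilton: Alpha 10, Beta 3, Gamma 10, Delta 4, Epsilon 15.
Adams: Alpha 10, Beta 3, Gamma 10, Delta 5, Epsilon 14.
Delta gets 4 under Hamilton and 5 under Adams.

Adams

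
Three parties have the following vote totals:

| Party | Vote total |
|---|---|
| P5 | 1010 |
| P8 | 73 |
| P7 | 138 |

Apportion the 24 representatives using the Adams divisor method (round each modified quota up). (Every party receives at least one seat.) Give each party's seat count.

Standard divisor 1221/24 ≈ 50.875; standard quotas: P5 19.853, P8 1.435, P7 2.713.
Rounding up gives 20, 2, 3 = 25 seats, so the divisor must be adjusted.
With modified divisor 55: modified quotas P5 18.364, P8 1.327, P7 2.509.
Rounding up: P5 19, P8 2, P7 3 (total 24).

P5 19, P8 2, P7 3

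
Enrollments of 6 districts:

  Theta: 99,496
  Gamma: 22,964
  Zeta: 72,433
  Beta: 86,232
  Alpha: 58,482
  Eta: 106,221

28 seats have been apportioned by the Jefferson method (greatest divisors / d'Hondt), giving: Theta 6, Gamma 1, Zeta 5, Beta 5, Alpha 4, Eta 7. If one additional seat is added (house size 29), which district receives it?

Priority for the next seat is population ÷ (current seats + 1).
Priorities: Theta 14213.714, Gamma 11482.000, Zeta 12072.167, Beta 14372.000, Alpha 11696.400, Eta 13277.625.
Highest priority: Beta.

Beta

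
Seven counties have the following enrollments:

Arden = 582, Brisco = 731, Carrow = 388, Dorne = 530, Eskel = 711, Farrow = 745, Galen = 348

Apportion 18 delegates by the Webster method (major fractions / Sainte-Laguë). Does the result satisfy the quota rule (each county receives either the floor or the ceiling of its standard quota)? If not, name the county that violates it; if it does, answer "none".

none

Standard quotas: Arden 2.596, Brisco 3.261, Carrow 1.731, Dorne 2.364, Eskel 3.172, Farrow 3.323, Galen 1.552.
Webster allocation: Arden 3, Brisco 3, Carrow 2, Dorne 2, Eskel 3, Farrow 3, Galen 2.
Every allocation lies between the lower and upper quota.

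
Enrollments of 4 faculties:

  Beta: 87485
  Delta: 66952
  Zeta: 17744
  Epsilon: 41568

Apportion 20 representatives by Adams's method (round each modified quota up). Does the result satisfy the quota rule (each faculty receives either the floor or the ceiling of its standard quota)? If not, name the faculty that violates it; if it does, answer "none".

none

Standard quotas: Beta 8.186, Delta 6.265, Zeta 1.660, Epsilon 3.889.
Adams allocation: Beta 8, Delta 6, Zeta 2, Epsilon 4.
Every allocation lies between the lower and upper quota.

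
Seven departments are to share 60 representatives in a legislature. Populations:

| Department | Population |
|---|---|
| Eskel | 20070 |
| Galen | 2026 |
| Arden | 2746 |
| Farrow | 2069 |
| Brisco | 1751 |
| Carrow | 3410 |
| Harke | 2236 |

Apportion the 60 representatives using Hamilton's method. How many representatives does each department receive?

Eskel: 35, Galen: 3, Arden: 5, Farrow: 4, Brisco: 3, Carrow: 6, Harke: 4

The standard divisor is 34308/60 ≈ 571.8.
Standard quotas: Eskel 35.0997, Galen 3.5432, Arden 4.8024, Farrow 3.6184, Brisco 3.0623, Carrow 5.9636, Harke 3.9105.
Lower quotas: Eskel 35, Galen 3, Arden 4, Farrow 3, Brisco 3, Carrow 5, Harke 3 (sum 56, leaving 4 seats).
Remainders in descending order: Carrow 0.9636, Harke 0.9105, Arden 0.8024, Farrow 0.6184, Galen 0.5432, Eskel 0.0997, Brisco 0.0623.
The surplus seats go to Carrow, Harke, Arden, Farrow.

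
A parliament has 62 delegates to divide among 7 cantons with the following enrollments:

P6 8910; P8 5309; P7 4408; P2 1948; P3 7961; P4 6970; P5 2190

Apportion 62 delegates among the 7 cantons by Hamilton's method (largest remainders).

P6: 15, P8: 9, P7: 7, P2: 3, P3: 13, P4: 11, P5: 4

Standard divisor: 37696 ÷ 62 = 608.
Standard quotas: P6 14.6546, P8 8.7319, P7 7.2500, P2 3.2039, P3 13.0938, P4 11.4638, P5 3.6020.
Lower quotas: P6 14, P8 8, P7 7, P2 3, P3 13, P4 11, P5 3 (sum 59, leaving 3 seats).
Remainders in descending order: P8 0.7319, P6 0.6546, P5 0.6020, P4 0.4638, P7 0.2500, P2 0.2039, P3 0.0938.
The surplus seats go to P8, P6, P5.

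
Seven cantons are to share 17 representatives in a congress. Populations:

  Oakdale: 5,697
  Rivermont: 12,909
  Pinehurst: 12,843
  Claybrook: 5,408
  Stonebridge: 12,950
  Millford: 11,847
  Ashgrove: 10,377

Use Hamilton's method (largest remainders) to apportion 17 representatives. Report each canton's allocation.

Oakdale=1, Rivermont=3, Pinehurst=3, Claybrook=1, Stonebridge=3, Millford=3, Ashgrove=3

The standard divisor is 72031/17 ≈ 4237.118.
Standard quotas: Oakdale 1.3445, Rivermont 3.0466, Pinehurst 3.0311, Claybrook 1.2763, Stonebridge 3.0563, Millford 2.7960, Ashgrove 2.4491.
Lower quotas: Oakdale 1, Rivermont 3, Pinehurst 3, Claybrook 1, Stonebridge 3, Millford 2, Ashgrove 2 (sum 15, leaving 2 seats).
Remainders in descending order: Millford 0.7960, Ashgrove 0.4491, Oakdale 0.3445, Claybrook 0.2763, Stonebridge 0.0563, Rivermont 0.0466, Pinehurst 0.0311.
The surplus seats go to Millford, Ashgrove.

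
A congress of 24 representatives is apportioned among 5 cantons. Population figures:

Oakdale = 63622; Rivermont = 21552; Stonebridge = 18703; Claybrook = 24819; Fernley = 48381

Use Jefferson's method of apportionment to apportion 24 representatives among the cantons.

Standard divisor 177077/24 ≈ 7378.208; standard quotas: Oakdale 8.623, Rivermont 2.921, Stonebridge 2.535, Claybrook 3.364, Fernley 6.557.
Rounding down gives 8, 2, 2, 3, 6 = 21 seats, so the divisor must be adjusted.
With modified divisor 6600: modified quotas Oakdale 9.640, Rivermont 3.265, Stonebridge 2.834, Claybrook 3.760, Fernley 7.330.
Rounding down: Oakdale 9, Rivermont 3, Stonebridge 2, Claybrook 3, Fernley 7 (total 24).

Oakdale 9, Rivermont 3, Stonebridge 2, Claybrook 3, Fernley 7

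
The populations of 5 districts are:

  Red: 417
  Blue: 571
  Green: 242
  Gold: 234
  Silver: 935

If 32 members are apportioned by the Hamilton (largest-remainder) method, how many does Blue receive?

8

Total 2399; standard divisor 2399/32 ≈ 74.969.
Standard quotas: Red 5.562, Blue 7.617, Green 3.228, Gold 3.121, Silver 12.472.
Lower quotas: Red 5, Blue 7, Green 3, Gold 3, Silver 12 (sum 30, leaving 2 seats).
Remainders in descending order: Blue 0.617, Red 0.562, Silver 0.472, Green 0.228, Gold 0.121.
The surplus seats go to Blue, Red.
Blue receives 8.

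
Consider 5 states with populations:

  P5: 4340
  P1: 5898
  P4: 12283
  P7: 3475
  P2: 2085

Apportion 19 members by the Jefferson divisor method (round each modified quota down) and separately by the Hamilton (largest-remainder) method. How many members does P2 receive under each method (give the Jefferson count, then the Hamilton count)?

1 and 2

Jefferson: P5 3, P1 4, P4 9, P7 2, P2 1.
Hamilton: P5 3, P1 4, P4 8, P7 2, P2 2.
P2 gets 1 under Jefferson and 2 under Hamilton.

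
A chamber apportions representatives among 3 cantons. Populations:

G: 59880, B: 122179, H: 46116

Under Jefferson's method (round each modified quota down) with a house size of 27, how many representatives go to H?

5

Standard divisor 228175/27 ≈ 8450.926; standard quotas: G 7.086, B 14.457, H 5.457.
Rounding down gives 7, 14, 5 = 26 seats, so the divisor must be adjusted.
With modified divisor 7900: modified quotas G 7.580, B 15.466, H 5.837.
Rounding down: G 7, B 15, H 5 (total 27).
H receives 5.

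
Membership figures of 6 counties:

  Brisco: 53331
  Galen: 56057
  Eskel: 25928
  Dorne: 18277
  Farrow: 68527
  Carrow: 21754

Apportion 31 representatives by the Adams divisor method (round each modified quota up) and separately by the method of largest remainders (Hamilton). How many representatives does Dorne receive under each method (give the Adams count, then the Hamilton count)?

3 and 2

Adams: Brisco 7, Galen 7, Eskel 3, Dorne 3, Farrow 8, Carrow 3.
Hamilton: Brisco 7, Galen 7, Eskel 3, Dorne 2, Farrow 9, Carrow 3.
Dorne gets 3 under Adams and 2 under Hamilton.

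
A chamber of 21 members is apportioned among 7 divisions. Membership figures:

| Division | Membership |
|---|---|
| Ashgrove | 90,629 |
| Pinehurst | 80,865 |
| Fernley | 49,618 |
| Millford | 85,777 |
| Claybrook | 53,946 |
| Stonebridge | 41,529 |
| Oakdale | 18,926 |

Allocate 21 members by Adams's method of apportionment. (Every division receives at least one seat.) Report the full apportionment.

Standard divisor 421290/21 ≈ 20061.429; standard quotas: Ashgrove 4.518, Pinehurst 4.031, Fernley 2.473, Millford 4.276, Claybrook 2.689, Stonebridge 2.070, Oakdale 0.943.
Rounding up gives 5, 5, 3, 5, 3, 3, 1 = 25 seats, so the divisor must be adjusted.
With modified divisor 23700: modified quotas Ashgrove 3.824, Pinehurst 3.412, Fernley 2.094, Millford 3.619, Claybrook 2.276, Stonebridge 1.752, Oakdale 0.799.
Rounding up: Ashgrove 4, Pinehurst 4, Fernley 3, Millford 4, Claybrook 3, Stonebridge 2, Oakdale 1 (total 21).

Ashgrove: 4; Pinehurst: 4; Fernley: 3; Millford: 4; Claybrook: 3; Stonebridge: 2; Oakdale: 1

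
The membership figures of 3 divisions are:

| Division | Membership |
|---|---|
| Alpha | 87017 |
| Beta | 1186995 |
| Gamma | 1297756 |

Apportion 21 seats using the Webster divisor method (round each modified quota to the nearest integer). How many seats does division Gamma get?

10

Standard divisor 2571768/21 ≈ 122465.143; standard quotas: Alpha 0.711, Beta 9.693, Gamma 10.597.
Rounding to the nearest integer gives 1, 10, 11 = 22 seats, so the divisor must be adjusted.
With modified divisor 124300: modified quotas Alpha 0.700, Beta 9.549, Gamma 10.441.
Rounding to the nearest integer: Alpha 1, Beta 10, Gamma 10 (total 21).
Gamma receives 10.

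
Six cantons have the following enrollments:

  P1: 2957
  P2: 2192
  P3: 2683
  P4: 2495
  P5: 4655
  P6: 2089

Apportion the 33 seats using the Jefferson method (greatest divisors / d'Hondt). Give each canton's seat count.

Standard divisor 17071/33 ≈ 517.303; standard quotas: P1 5.716, P2 4.237, P3 5.187, P4 4.823, P5 8.999, P6 4.038.
Rounding down gives 5, 4, 5, 4, 8, 4 = 30 seats, so the divisor must be adjusted.
With modified divisor 480: modified quotas P1 6.160, P2 4.567, P3 5.590, P4 5.198, P5 9.698, P6 4.352.
Rounding down: P1 6, P2 4, P3 5, P4 5, P5 9, P6 4 (total 33).

P1=6, P2=4, P3=5, P4=5, P5=9, P6=4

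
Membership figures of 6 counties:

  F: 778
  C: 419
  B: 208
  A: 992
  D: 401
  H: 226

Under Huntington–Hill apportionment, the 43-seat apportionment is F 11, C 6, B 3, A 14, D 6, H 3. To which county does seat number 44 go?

A

Priority for the next seat is population ÷ (√(s·(s+1))).
Priorities: F 67.716, C 64.653, B 60.044, A 68.455, D 61.876, H 65.241.
Highest priority: A.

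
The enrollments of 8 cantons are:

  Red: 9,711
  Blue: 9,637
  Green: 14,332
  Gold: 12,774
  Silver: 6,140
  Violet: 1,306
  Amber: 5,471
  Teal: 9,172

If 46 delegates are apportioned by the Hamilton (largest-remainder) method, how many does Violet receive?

The standard divisor is 68543/46 ≈ 1490.065.
Standard quotas: Red 6.5172, Blue 6.4675, Green 9.6184, Gold 8.5728, Silver 4.1206, Violet 0.8765, Amber 3.6717, Teal 6.1554.
Lower quotas: Red 6, Blue 6, Green 9, Gold 8, Silver 4, Violet 0, Amber 3, Teal 6 (sum 42, leaving 4 seats).
Remainders in descending order: Violet 0.8765, Amber 0.6717, Green 0.6184, Gold 0.5728, Red 0.5172, Blue 0.4675, Teal 0.1554, Silver 0.1206.
Largest remainders: Violet, Amber, Green, Gold receive the extra seats.
Violet receives 1.

1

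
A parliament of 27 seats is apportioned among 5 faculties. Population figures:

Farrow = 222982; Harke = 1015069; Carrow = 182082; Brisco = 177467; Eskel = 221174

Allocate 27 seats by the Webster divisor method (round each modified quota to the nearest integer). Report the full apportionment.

Farrow=3, Harke=15, Carrow=3, Brisco=3, Eskel=3

Standard divisor 1818774/27 ≈ 67362; standard quotas: Farrow 3.310, Harke 15.069, Carrow 2.703, Brisco 2.635, Eskel 3.283.
Rounding to the nearest integer gives Farrow 3, Harke 15, Carrow 3, Brisco 3, Eskel 3 — total 27, matching the house size, so no adjustment is needed.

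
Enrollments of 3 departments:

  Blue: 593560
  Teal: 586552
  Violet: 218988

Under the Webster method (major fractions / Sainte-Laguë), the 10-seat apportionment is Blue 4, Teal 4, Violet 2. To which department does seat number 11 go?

Priority for the next seat is population ÷ (current seats + 0.5).
Priorities: Blue 131902.222, Teal 130344.889, Violet 87595.200.
Highest priority: Blue.

Blue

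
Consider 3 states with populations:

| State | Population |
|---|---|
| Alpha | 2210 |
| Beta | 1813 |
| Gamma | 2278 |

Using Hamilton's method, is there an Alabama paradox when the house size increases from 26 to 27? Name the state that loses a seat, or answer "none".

none

At 26 seats: Alpha 9, Beta 8, Gamma 9.
At 27 seats: Alpha 9, Beta 8, Gamma 10.
No state's allocation decreased.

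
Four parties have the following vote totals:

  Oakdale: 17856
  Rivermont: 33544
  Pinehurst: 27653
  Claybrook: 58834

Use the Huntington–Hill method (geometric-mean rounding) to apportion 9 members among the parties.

With divisor 15339: modified quotas Oakdale 1.164, Rivermont 2.187, Pinehurst 1.803, Claybrook 3.836.
Geometric-mean thresholds: Oakdale √(1·2)=1.414, Rivermont √(2·3)=2.449, Pinehurst √(1·2)=1.414, Claybrook √(3·4)=3.464.
Each quota rounded against its threshold gives Oakdale 1, Rivermont 2, Pinehurst 2, Claybrook 4 (total 9).

Oakdale 1, Rivermont 2, Pinehurst 2, Claybrook 4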